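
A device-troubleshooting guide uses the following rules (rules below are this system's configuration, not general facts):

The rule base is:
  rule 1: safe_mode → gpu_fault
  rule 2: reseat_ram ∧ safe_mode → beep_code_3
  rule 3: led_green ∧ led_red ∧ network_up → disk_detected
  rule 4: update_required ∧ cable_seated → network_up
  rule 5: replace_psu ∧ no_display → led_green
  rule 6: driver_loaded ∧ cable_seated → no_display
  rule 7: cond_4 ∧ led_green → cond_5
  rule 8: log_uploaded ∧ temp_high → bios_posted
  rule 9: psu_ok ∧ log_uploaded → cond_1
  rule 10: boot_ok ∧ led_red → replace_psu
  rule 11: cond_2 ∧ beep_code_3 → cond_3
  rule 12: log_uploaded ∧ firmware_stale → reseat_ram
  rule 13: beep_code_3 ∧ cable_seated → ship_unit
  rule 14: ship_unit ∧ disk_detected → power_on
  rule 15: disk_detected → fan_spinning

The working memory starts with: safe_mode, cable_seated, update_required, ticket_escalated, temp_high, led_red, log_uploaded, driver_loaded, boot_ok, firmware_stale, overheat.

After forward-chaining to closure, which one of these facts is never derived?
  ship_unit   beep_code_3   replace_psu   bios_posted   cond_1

cond_1

[1] rule 1 [safe_mode → gpu_fault]; rule 4 [update_required ∧ cable_seated → network_up]; rule 6 [driver_loaded ∧ cable_seated → no_display]; rule 8 [log_uploaded ∧ temp_high → bios_posted]; rule 10 [boot_ok ∧ led_red → replace_psu]; rule 12 [log_uploaded ∧ firmware_stale → reseat_ram]. ⇒ new: gpu_fault, network_up, no_display, bios_posted, replace_psu, reseat_ram.
[2] rule 2 [reseat_ram ∧ safe_mode → beep_code_3]; rule 5 [replace_psu ∧ no_display → led_green]. ⇒ new: beep_code_3, led_green.
[3] rule 3 [led_green ∧ led_red ∧ network_up → disk_detected]; rule 13 [beep_code_3 ∧ cable_seated → ship_unit]. ⇒ new: disk_detected, ship_unit.
[4] rule 14 [ship_unit ∧ disk_detected → power_on]; rule 15 [disk_detected → fan_spinning]. ⇒ new: power_on, fan_spinning.
Derived: ship_unit (round 3), replace_psu (round 1), bios_posted (round 1), beep_code_3 (round 2). cond_1 never appears in any round.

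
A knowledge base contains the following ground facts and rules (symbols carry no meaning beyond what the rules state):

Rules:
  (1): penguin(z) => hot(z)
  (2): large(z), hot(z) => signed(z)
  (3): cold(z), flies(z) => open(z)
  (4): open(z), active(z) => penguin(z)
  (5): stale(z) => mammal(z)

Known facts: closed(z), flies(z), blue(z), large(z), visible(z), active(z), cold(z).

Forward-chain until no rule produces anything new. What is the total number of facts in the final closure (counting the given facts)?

Round 1: (3) [cold(z), flies(z) => open(z)]. New: open(z).
Round 2: (4) [open(z), active(z) => penguin(z)]. New: penguin(z).
Round 3: (1) [penguin(z) => hot(z)]. New: hot(z).
Round 4: (2) [large(z), hot(z) => signed(z)]. New: signed(z).
Closure: {active(z), blue(z), closed(z), cold(z), flies(z), hot(z), large(z), open(z), penguin(z), signed(z), visible(z)} — 11 facts.

11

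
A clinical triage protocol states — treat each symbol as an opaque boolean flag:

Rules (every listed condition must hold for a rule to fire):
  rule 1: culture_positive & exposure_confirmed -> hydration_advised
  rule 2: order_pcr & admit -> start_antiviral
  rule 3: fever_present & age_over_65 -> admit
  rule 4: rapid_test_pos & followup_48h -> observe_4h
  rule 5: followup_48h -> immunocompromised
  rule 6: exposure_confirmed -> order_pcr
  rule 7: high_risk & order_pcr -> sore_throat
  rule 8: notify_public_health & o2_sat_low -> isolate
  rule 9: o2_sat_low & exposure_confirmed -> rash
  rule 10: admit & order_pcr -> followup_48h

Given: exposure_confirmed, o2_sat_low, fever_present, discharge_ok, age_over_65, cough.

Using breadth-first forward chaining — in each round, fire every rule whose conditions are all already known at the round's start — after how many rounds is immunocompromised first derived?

3

[1] rule 3 [fever_present & age_over_65 -> admit]; rule 6 [exposure_confirmed -> order_pcr]; rule 9 [o2_sat_low & exposure_confirmed -> rash]. ⇒ new: admit, order_pcr, rash.
[2] rule 2 [order_pcr & admit -> start_antiviral]; rule 10 [admit & order_pcr -> followup_48h]. ⇒ new: start_antiviral, followup_48h.
[3] rule 5 [followup_48h -> immunocompromised]. ⇒ new: immunocompromised.
immunocompromised first appears in round 3.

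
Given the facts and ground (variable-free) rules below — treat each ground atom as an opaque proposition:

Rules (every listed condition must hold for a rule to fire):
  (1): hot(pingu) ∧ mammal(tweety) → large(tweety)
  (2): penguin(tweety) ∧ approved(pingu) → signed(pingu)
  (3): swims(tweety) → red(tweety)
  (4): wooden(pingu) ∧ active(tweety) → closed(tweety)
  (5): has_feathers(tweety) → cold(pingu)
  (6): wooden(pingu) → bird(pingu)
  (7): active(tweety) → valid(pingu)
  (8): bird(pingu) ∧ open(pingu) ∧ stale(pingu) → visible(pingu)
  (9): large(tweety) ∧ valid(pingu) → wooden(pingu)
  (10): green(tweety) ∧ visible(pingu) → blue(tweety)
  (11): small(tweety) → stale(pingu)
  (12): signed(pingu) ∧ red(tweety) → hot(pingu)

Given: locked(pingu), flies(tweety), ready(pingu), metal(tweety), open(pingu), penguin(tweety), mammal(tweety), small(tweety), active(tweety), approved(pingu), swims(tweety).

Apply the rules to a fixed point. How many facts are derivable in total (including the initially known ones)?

21

[1] (2) [penguin(tweety) ∧ approved(pingu) → signed(pingu)]; (3) [swims(tweety) → red(tweety)]; (7) [active(tweety) → valid(pingu)]; (11) [small(tweety) → stale(pingu)]. ⇒ new: signed(pingu), red(tweety), valid(pingu), stale(pingu).
[2] (12) [signed(pingu) ∧ red(tweety) → hot(pingu)]. ⇒ new: hot(pingu).
[3] (1) [hot(pingu) ∧ mammal(tweety) → large(tweety)]. ⇒ new: large(tweety).
[4] (9) [large(tweety) ∧ valid(pingu) → wooden(pingu)]. ⇒ new: wooden(pingu).
[5] (4) [wooden(pingu) ∧ active(tweety) → closed(tweety)]; (6) [wooden(pingu) → bird(pingu)]. ⇒ new: closed(tweety), bird(pingu).
[6] (8) [bird(pingu) ∧ open(pingu) ∧ stale(pingu) → visible(pingu)]. ⇒ new: visible(pingu).
Closure: {active(tweety), approved(pingu), bird(pingu), closed(tweety), flies(tweety), hot(pingu), large(tweety), locked(pingu), mammal(tweety), metal(tweety), open(pingu), penguin(tweety), ready(pingu), red(tweety), signed(pingu), small(tweety), stale(pingu), swims(tweety), valid(pingu), visible(pingu), wooden(pingu)} — 21 facts.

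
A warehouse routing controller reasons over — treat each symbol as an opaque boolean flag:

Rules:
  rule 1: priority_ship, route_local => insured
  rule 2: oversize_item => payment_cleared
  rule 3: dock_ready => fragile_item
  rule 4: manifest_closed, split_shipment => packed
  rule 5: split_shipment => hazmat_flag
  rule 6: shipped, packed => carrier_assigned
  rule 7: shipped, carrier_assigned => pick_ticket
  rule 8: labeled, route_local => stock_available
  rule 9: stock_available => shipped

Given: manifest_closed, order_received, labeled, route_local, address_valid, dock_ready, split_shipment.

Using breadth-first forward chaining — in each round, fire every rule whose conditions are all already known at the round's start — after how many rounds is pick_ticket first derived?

4

Round 1 fires rule 3, rule 4, rule 5, rule 8, giving fragile_item, packed, hazmat_flag, stock_available.
Round 2 fires rule 9, giving shipped.
Round 3 fires rule 6, giving carrier_assigned.
Round 4 fires rule 7, giving pick_ticket.
pick_ticket first appears in round 4.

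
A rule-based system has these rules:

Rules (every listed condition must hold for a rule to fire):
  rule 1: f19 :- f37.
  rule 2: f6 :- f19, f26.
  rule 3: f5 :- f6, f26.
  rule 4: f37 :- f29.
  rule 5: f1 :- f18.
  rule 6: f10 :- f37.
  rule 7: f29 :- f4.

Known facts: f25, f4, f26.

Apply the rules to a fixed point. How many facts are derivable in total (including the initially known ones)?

[1] rule 7 [f29 :- f4.]. ⇒ new: f29.
[2] rule 4 [f37 :- f29.]. ⇒ new: f37.
[3] rule 1 [f19 :- f37.]; rule 6 [f10 :- f37.]. ⇒ new: f19, f10.
[4] rule 2 [f6 :- f19, f26.]. ⇒ new: f6.
[5] rule 3 [f5 :- f6, f26.]. ⇒ new: f5.
Closure: {f10, f19, f25, f26, f29, f37, f4, f5, f6} — 9 facts.

9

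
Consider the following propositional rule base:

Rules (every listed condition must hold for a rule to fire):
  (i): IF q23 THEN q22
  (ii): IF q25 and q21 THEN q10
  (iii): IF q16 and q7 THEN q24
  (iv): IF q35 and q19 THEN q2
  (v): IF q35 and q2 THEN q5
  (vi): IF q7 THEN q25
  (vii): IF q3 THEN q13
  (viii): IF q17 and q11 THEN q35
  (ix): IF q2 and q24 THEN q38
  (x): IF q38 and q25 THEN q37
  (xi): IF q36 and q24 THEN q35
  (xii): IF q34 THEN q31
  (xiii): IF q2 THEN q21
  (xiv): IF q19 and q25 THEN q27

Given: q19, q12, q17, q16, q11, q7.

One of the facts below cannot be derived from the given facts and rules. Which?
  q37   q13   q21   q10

Round 1 fires (iii), (vi), (viii), giving q24, q25, q35.
Round 2 fires (iv), (xiv), giving q2, q27.
Round 3 fires (v), (ix), (xiii), giving q5, q38, q21.
Round 4 fires (ii), (x), giving q10, q37.
Derived: q10 (round 4), q37 (round 4), q21 (round 3). q13 never appears in any round.

q13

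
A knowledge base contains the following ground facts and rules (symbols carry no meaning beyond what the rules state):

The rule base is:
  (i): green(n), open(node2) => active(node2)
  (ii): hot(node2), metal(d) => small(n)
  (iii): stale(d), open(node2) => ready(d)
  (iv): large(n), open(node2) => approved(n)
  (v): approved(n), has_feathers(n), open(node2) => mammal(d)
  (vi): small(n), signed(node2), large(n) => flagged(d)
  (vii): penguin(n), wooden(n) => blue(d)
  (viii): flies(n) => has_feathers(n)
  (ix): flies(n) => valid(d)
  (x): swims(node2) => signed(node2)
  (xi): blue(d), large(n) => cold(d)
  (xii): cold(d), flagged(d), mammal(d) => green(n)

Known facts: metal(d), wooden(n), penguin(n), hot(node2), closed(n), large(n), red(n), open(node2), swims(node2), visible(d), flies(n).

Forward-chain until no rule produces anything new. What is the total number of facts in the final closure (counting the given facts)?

[1] (ii) [hot(node2), metal(d) => small(n)]; (iv) [large(n), open(node2) => approved(n)]; (vii) [penguin(n), wooden(n) => blue(d)]; (viii) [flies(n) => has_feathers(n)]; (ix) [flies(n) => valid(d)]; (x) [swims(node2) => signed(node2)]. ⇒ new: small(n), approved(n), blue(d), has_feathers(n), valid(d), signed(node2).
[2] (v) [approved(n), has_feathers(n), open(node2) => mammal(d)]; (vi) [small(n), signed(node2), large(n) => flagged(d)]; (xi) [blue(d), large(n) => cold(d)]. ⇒ new: mammal(d), flagged(d), cold(d).
[3] (xii) [cold(d), flagged(d), mammal(d) => green(n)]. ⇒ new: green(n).
[4] (i) [green(n), open(node2) => active(node2)]. ⇒ new: active(node2).
Closure: {active(node2), approved(n), blue(d), closed(n), cold(d), flagged(d), flies(n), green(n), has_feathers(n), hot(node2), large(n), mammal(d), metal(d), open(node2), penguin(n), red(n), signed(node2), small(n), swims(node2), valid(d), visible(d), wooden(n)} — 22 facts.

22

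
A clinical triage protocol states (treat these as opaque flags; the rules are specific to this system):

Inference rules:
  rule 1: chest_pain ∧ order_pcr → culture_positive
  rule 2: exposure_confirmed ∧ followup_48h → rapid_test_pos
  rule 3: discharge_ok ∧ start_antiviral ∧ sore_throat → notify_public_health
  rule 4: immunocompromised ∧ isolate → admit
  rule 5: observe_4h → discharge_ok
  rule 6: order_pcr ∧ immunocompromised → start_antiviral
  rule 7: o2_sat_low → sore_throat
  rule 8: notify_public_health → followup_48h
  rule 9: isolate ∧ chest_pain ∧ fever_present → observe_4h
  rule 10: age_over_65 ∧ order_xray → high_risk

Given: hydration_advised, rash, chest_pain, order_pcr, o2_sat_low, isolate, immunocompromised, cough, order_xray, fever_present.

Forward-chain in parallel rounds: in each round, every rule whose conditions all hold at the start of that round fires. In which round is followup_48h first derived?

Round 1: rule 1 [chest_pain ∧ order_pcr → culture_positive]; rule 4 [immunocompromised ∧ isolate → admit]; rule 6 [order_pcr ∧ immunocompromised → start_antiviral]; rule 7 [o2_sat_low → sore_throat]; rule 9 [isolate ∧ chest_pain ∧ fever_present → observe_4h]. Adds culture_positive, admit, start_antiviral, sore_throat, observe_4h.
Round 2: rule 5 [observe_4h → discharge_ok]. Adds discharge_ok.
Round 3: rule 3 [discharge_ok ∧ start_antiviral ∧ sore_throat → notify_public_health]. Adds notify_public_health.
Round 4: rule 8 [notify_public_health → followup_48h]. Adds followup_48h.
followup_48h first appears in round 4.

4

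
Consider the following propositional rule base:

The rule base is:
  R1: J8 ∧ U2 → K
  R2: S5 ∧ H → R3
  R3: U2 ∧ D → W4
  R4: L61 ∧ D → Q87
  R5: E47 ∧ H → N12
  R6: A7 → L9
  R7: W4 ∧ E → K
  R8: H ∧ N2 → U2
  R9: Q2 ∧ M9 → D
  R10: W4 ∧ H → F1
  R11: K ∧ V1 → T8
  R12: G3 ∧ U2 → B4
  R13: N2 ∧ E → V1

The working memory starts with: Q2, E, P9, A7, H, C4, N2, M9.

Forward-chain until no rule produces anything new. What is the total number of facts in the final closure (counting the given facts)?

16

Round 1 — R6, R8, R9, R13, derive L9, U2, D, V1.
Round 2 — R3, derive W4.
Round 3 — R7, R10, derive K, F1.
Round 4 — R11, derive T8.
Closure: {A7, C4, D, E, F1, H, K, L9, M9, N2, P9, Q2, T8, U2, V1, W4} — 16 facts.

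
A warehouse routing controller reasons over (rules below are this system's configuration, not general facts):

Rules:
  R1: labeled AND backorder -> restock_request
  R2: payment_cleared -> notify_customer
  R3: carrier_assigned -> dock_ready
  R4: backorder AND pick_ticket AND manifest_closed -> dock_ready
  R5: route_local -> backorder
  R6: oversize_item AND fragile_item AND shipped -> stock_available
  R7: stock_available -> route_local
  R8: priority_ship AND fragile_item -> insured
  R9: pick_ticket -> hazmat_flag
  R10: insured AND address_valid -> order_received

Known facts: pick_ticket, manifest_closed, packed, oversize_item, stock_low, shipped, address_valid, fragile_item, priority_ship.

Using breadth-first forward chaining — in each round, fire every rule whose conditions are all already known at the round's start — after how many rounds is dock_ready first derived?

Round 1: R6 [oversize_item AND fragile_item AND shipped -> stock_available]; R8 [priority_ship AND fragile_item -> insured]; R9 [pick_ticket -> hazmat_flag]. Adds stock_available, insured, hazmat_flag.
Round 2: R7 [stock_available -> route_local]; R10 [insured AND address_valid -> order_received]. Adds route_local, order_received.
Round 3: R5 [route_local -> backorder]. Adds backorder.
Round 4: R4 [backorder AND pick_ticket AND manifest_closed -> dock_ready]. Adds dock_ready.
dock_ready first appears in round 4.

4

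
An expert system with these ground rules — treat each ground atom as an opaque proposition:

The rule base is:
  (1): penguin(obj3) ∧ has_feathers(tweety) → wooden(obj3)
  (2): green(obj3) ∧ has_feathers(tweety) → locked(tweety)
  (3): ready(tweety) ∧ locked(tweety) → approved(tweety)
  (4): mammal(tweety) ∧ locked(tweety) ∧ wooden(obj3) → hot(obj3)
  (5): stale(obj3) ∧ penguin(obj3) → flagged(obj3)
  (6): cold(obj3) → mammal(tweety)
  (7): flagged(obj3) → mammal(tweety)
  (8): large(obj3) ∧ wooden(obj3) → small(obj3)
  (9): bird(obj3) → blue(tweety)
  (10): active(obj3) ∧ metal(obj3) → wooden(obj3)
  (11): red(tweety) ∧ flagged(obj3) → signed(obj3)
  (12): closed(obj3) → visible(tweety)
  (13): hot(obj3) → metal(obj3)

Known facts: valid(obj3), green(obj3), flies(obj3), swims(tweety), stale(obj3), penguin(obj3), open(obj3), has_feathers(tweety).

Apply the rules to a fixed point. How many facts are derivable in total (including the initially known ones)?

14

[1] (1) [penguin(obj3) ∧ has_feathers(tweety) → wooden(obj3)]; (2) [green(obj3) ∧ has_feathers(tweety) → locked(tweety)]; (5) [stale(obj3) ∧ penguin(obj3) → flagged(obj3)]. ⇒ new: wooden(obj3), locked(tweety), flagged(obj3).
[2] (7) [flagged(obj3) → mammal(tweety)]. ⇒ new: mammal(tweety).
[3] (4) [mammal(tweety) ∧ locked(tweety) ∧ wooden(obj3) → hot(obj3)]. ⇒ new: hot(obj3).
[4] (13) [hot(obj3) → metal(obj3)]. ⇒ new: metal(obj3).
Closure: {flagged(obj3), flies(obj3), green(obj3), has_feathers(tweety), hot(obj3), locked(tweety), mammal(tweety), metal(obj3), open(obj3), penguin(obj3), stale(obj3), swims(tweety), valid(obj3), wooden(obj3)} — 14 facts.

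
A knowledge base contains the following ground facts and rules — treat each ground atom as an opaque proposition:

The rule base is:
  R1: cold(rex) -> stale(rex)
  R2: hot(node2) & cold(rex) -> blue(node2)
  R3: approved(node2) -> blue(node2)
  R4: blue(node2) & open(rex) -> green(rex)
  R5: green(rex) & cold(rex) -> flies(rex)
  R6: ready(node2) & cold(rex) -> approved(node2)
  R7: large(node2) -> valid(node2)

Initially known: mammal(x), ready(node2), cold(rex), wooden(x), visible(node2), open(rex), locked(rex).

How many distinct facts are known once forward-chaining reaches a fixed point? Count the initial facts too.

Round 1 fires R1, R6, giving stale(rex), approved(node2).
Round 2 fires R3, giving blue(node2).
Round 3 fires R4, giving green(rex).
Round 4 fires R5, giving flies(rex).
Closure: {approved(node2), blue(node2), cold(rex), flies(rex), green(rex), locked(rex), mammal(x), open(rex), ready(node2), stale(rex), visible(node2), wooden(x)} — 12 facts.

12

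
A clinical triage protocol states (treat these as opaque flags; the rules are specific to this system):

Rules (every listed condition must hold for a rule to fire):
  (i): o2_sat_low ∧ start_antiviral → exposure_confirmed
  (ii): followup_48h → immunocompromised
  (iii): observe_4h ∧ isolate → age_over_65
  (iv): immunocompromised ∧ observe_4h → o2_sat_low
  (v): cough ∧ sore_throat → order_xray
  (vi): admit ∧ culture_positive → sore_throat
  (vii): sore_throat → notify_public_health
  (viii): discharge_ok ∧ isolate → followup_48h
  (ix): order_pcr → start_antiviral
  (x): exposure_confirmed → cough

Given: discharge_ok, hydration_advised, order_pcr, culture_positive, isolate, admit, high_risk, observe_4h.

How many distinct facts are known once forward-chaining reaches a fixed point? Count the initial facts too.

Round 1: (iii) [observe_4h ∧ isolate → age_over_65]; (vi) [admit ∧ culture_positive → sore_throat]; (viii) [discharge_ok ∧ isolate → followup_48h]; (ix) [order_pcr → start_antiviral]. New: age_over_65, sore_throat, followup_48h, start_antiviral.
Round 2: (ii) [followup_48h → immunocompromised]; (vii) [sore_throat → notify_public_health]. New: immunocompromised, notify_public_health.
Round 3: (iv) [immunocompromised ∧ observe_4h → o2_sat_low]. New: o2_sat_low.
Round 4: (i) [o2_sat_low ∧ start_antiviral → exposure_confirmed]. New: exposure_confirmed.
Round 5: (x) [exposure_confirmed → cough]. New: cough.
Round 6: (v) [cough ∧ sore_throat → order_xray]. New: order_xray.
Closure: {admit, age_over_65, cough, culture_positive, discharge_ok, exposure_confirmed, followup_48h, high_risk, hydration_advised, immunocompromised, isolate, notify_public_health, o2_sat_low, observe_4h, order_pcr, order_xray, sore_throat, start_antiviral} — 18 facts.

18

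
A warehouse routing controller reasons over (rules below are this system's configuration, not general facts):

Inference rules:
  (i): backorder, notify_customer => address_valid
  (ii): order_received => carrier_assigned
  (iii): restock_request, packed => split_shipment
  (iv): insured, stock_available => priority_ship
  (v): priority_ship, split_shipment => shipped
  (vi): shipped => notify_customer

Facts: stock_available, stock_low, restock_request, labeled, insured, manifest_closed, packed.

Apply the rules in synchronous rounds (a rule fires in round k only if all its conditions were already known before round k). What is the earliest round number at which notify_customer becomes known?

3

Round 1: (iii) [restock_request, packed => split_shipment]; (iv) [insured, stock_available => priority_ship]. New: split_shipment, priority_ship.
Round 2: (v) [priority_ship, split_shipment => shipped]. New: shipped.
Round 3: (vi) [shipped => notify_customer]. New: notify_customer.
notify_customer first appears in round 3.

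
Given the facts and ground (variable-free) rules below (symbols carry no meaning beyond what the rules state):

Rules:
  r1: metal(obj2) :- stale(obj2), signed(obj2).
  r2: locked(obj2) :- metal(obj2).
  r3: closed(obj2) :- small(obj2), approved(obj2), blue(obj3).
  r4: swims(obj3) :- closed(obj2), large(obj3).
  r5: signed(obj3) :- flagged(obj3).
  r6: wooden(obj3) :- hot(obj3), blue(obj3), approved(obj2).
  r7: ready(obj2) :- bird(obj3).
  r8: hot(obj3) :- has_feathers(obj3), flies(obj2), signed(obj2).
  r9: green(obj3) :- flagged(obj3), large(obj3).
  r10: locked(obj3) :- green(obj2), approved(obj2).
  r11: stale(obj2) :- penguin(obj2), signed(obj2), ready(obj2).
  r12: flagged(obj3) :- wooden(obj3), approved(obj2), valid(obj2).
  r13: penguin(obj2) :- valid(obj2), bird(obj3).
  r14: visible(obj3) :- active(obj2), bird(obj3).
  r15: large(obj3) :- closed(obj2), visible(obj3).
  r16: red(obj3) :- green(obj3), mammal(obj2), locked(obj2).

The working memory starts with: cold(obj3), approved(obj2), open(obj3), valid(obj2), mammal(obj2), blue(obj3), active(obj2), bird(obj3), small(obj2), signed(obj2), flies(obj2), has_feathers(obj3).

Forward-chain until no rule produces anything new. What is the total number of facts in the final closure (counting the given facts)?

Round 1: r3 [closed(obj2) :- small(obj2), approved(obj2), blue(obj3).]; r7 [ready(obj2) :- bird(obj3).]; r8 [hot(obj3) :- has_feathers(obj3), flies(obj2), signed(obj2).]; r13 [penguin(obj2) :- valid(obj2), bird(obj3).]; r14 [visible(obj3) :- active(obj2), bird(obj3).]. New: closed(obj2), ready(obj2), hot(obj3), penguin(obj2), visible(obj3).
Round 2: r6 [wooden(obj3) :- hot(obj3), blue(obj3), approved(obj2).]; r11 [stale(obj2) :- penguin(obj2), signed(obj2), ready(obj2).]; r15 [large(obj3) :- closed(obj2), visible(obj3).]. New: wooden(obj3), stale(obj2), large(obj3).
Round 3: r1 [metal(obj2) :- stale(obj2), signed(obj2).]; r4 [swims(obj3) :- closed(obj2), large(obj3).]; r12 [flagged(obj3) :- wooden(obj3), approved(obj2), valid(obj2).]. New: metal(obj2), swims(obj3), flagged(obj3).
Round 4: r2 [locked(obj2) :- metal(obj2).]; r5 [signed(obj3) :- flagged(obj3).]; r9 [green(obj3) :- flagged(obj3), large(obj3).]. New: locked(obj2), signed(obj3), green(obj3).
Round 5: r16 [red(obj3) :- green(obj3), mammal(obj2), locked(obj2).]. New: red(obj3).
Closure: {active(obj2), approved(obj2), bird(obj3), blue(obj3), closed(obj2), cold(obj3), flagged(obj3), flies(obj2), green(obj3), has_feathers(obj3), hot(obj3), large(obj3), locked(obj2), mammal(obj2), metal(obj2), open(obj3), penguin(obj2), ready(obj2), red(obj3), signed(obj2), signed(obj3), small(obj2), stale(obj2), swims(obj3), valid(obj2), visible(obj3), wooden(obj3)} — 27 facts.

27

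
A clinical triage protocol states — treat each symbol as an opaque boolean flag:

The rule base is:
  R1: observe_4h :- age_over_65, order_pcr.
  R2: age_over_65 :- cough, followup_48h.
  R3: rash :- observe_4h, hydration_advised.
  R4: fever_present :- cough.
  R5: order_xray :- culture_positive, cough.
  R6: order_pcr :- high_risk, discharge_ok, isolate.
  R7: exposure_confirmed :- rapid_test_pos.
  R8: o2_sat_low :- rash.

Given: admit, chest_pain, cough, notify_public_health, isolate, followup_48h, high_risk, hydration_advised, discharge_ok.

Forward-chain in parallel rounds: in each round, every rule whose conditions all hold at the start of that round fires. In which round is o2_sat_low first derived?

4

Round 1: R2 [age_over_65 :- cough, followup_48h.]; R4 [fever_present :- cough.]; R6 [order_pcr :- high_risk, discharge_ok, isolate.]. Adds age_over_65, fever_present, order_pcr.
Round 2: R1 [observe_4h :- age_over_65, order_pcr.]. Adds observe_4h.
Round 3: R3 [rash :- observe_4h, hydration_advised.]. Adds rash.
Round 4: R8 [o2_sat_low :- rash.]. Adds o2_sat_low.
o2_sat_low first appears in round 4.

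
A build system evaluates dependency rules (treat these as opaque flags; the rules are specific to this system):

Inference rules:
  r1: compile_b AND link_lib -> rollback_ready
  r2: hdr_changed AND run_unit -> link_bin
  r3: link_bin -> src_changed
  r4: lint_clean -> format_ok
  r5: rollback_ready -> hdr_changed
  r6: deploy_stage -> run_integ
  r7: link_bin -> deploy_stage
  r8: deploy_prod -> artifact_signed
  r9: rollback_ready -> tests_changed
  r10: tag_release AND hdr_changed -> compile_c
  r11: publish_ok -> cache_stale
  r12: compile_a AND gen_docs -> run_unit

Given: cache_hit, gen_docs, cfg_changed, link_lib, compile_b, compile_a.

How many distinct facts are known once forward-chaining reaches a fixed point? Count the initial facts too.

14

Round 1 — r1, r12, derive rollback_ready, run_unit.
Round 2 — r5, r9, derive hdr_changed, tests_changed.
Round 3 — r2, derive link_bin.
Round 4 — r3, r7, derive src_changed, deploy_stage.
Round 5 — r6, derive run_integ.
Closure: {cache_hit, cfg_changed, compile_a, compile_b, deploy_stage, gen_docs, hdr_changed, link_bin, link_lib, rollback_ready, run_integ, run_unit, src_changed, tests_changed} — 14 facts.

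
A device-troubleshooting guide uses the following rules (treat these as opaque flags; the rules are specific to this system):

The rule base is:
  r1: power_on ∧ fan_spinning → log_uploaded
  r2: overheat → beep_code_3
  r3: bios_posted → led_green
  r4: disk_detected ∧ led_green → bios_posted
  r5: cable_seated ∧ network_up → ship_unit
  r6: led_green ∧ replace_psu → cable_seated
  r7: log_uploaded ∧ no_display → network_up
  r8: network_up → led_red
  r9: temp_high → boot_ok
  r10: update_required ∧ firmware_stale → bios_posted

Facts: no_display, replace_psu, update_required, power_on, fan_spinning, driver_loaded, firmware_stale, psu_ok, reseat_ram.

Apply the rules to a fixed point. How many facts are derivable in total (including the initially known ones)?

Round 1 fires r1, r10, giving log_uploaded, bios_posted.
Round 2 fires r3, r7, giving led_green, network_up.
Round 3 fires r6, r8, giving cable_seated, led_red.
Round 4 fires r5, giving ship_unit.
Closure: {bios_posted, cable_seated, driver_loaded, fan_spinning, firmware_stale, led_green, led_red, log_uploaded, network_up, no_display, power_on, psu_ok, replace_psu, reseat_ram, ship_unit, update_required} — 16 facts.

16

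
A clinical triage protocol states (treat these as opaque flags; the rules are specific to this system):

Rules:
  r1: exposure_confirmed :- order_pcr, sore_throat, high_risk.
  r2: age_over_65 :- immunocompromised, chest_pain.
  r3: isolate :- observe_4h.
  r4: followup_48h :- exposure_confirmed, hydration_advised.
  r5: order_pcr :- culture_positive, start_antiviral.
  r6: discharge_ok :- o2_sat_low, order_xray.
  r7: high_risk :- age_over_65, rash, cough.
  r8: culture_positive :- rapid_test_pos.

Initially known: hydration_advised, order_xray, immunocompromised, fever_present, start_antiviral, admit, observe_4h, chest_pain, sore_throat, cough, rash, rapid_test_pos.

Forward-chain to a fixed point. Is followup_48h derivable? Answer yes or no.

yes

[1] r2 [age_over_65 :- immunocompromised, chest_pain.]; r3 [isolate :- observe_4h.]; r8 [culture_positive :- rapid_test_pos.]. ⇒ new: age_over_65, isolate, culture_positive.
[2] r5 [order_pcr :- culture_positive, start_antiviral.]; r7 [high_risk :- age_over_65, rash, cough.]. ⇒ new: order_pcr, high_risk.
[3] r1 [exposure_confirmed :- order_pcr, sore_throat, high_risk.]. ⇒ new: exposure_confirmed.
[4] r4 [followup_48h :- exposure_confirmed, hydration_advised.]. ⇒ new: followup_48h.
followup_48h appears in round 4, so it is derivable.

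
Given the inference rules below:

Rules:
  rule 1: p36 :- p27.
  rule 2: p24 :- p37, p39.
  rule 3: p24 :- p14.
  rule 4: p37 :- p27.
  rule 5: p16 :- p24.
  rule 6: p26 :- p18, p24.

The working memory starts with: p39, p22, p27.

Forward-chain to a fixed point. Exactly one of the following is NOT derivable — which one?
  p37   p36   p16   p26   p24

Round 1: rule 1 [p36 :- p27.]; rule 4 [p37 :- p27.]. New: p36, p37.
Round 2: rule 2 [p24 :- p37, p39.]. New: p24.
Round 3: rule 5 [p16 :- p24.]. New: p16.
Derived: p24 (round 2), p36 (round 1), p37 (round 1), p16 (round 3). p26 never appears in any round.

p26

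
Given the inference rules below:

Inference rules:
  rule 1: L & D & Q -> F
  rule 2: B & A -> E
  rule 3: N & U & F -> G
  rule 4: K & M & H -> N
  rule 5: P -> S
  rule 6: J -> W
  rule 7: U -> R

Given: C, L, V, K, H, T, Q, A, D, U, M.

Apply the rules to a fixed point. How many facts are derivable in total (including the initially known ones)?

Round 1: rule 1 [L & D & Q -> F]; rule 4 [K & M & H -> N]; rule 7 [U -> R]. New: F, N, R.
Round 2: rule 3 [N & U & F -> G]. New: G.
Closure: {A, C, D, F, G, H, K, L, M, N, Q, R, T, U, V} — 15 facts.

15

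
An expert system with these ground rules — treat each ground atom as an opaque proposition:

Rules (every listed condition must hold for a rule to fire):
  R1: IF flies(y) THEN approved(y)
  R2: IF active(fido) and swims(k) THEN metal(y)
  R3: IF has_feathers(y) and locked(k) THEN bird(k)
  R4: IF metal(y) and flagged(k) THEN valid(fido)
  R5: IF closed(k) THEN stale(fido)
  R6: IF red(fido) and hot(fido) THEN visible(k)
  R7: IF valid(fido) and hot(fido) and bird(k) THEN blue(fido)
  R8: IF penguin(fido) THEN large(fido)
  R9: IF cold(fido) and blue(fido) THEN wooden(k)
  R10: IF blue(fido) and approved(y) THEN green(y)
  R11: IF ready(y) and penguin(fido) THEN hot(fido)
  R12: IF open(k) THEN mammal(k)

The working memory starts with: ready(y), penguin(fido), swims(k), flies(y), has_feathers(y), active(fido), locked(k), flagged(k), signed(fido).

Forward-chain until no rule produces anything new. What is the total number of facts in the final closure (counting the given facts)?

Round 1: R1 [IF flies(y) THEN approved(y)]; R2 [IF active(fido) and swims(k) THEN metal(y)]; R3 [IF has_feathers(y) and locked(k) THEN bird(k)]; R8 [IF penguin(fido) THEN large(fido)]; R11 [IF ready(y) and penguin(fido) THEN hot(fido)]. Adds approved(y), metal(y), bird(k), large(fido), hot(fido).
Round 2: R4 [IF metal(y) and flagged(k) THEN valid(fido)]. Adds valid(fido).
Round 3: R7 [IF valid(fido) and hot(fido) and bird(k) THEN blue(fido)]. Adds blue(fido).
Round 4: R10 [IF blue(fido) and approved(y) THEN green(y)]. Adds green(y).
Closure: {active(fido), approved(y), bird(k), blue(fido), flagged(k), flies(y), green(y), has_feathers(y), hot(fido), large(fido), locked(k), metal(y), penguin(fido), ready(y), signed(fido), swims(k), valid(fido)} — 17 facts.

17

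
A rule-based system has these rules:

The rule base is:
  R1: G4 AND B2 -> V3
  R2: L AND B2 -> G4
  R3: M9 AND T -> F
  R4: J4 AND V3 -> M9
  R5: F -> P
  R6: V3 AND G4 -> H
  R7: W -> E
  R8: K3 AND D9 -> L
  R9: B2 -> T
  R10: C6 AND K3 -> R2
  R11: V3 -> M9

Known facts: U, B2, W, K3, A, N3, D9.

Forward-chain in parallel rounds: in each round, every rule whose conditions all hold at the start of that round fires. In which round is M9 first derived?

4

Round 1: R7 [W -> E]; R8 [K3 AND D9 -> L]; R9 [B2 -> T]. Adds E, L, T.
Round 2: R2 [L AND B2 -> G4]. Adds G4.
Round 3: R1 [G4 AND B2 -> V3]. Adds V3.
Round 4: R6 [V3 AND G4 -> H]; R11 [V3 -> M9]. Adds H, M9.
M9 first appears in round 4.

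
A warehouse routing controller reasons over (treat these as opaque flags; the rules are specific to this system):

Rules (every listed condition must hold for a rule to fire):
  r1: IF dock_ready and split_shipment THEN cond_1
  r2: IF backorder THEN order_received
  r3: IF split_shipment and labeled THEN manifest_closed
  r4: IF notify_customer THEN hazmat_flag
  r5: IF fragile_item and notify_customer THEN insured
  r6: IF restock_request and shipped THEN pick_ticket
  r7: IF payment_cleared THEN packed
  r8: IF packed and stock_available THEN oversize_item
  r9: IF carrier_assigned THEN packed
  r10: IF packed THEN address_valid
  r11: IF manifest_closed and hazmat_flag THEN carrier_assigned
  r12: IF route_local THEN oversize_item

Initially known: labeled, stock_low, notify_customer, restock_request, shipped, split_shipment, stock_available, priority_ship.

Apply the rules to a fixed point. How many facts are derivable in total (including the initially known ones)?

15

Round 1: r3 [IF split_shipment and labeled THEN manifest_closed]; r4 [IF notify_customer THEN hazmat_flag]; r6 [IF restock_request and shipped THEN pick_ticket]. Adds manifest_closed, hazmat_flag, pick_ticket.
Round 2: r11 [IF manifest_closed and hazmat_flag THEN carrier_assigned]. Adds carrier_assigned.
Round 3: r9 [IF carrier_assigned THEN packed]. Adds packed.
Round 4: r8 [IF packed and stock_available THEN oversize_item]; r10 [IF packed THEN address_valid]. Adds oversize_item, address_valid.
Closure: {address_valid, carrier_assigned, hazmat_flag, labeled, manifest_closed, notify_customer, oversize_item, packed, pick_ticket, priority_ship, restock_request, shipped, split_shipment, stock_available, stock_low} — 15 facts.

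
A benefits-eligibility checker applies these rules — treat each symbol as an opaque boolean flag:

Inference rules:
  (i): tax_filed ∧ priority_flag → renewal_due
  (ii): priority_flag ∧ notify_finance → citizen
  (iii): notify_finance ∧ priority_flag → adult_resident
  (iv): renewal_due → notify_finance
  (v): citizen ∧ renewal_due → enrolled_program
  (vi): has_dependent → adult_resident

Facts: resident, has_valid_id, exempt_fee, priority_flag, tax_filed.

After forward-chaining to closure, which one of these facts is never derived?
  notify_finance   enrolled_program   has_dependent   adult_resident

has_dependent

Round 1 — (i), derive renewal_due.
Round 2 — (iv), derive notify_finance.
Round 3 — (ii), (iii), derive citizen, adult_resident.
Round 4 — (v), derive enrolled_program.
Derived: notify_finance (round 2), enrolled_program (round 4), adult_resident (round 3). has_dependent never appears in any round.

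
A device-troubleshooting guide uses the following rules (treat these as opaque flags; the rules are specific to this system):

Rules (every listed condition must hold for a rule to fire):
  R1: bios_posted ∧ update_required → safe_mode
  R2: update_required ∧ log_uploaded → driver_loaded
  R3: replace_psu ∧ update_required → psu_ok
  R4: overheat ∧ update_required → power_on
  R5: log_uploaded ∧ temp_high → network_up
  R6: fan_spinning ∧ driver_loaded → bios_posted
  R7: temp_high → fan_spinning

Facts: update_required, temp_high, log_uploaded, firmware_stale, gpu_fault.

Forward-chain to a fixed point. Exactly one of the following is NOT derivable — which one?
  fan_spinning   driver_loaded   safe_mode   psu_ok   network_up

[1] R2 [update_required ∧ log_uploaded → driver_loaded]; R5 [log_uploaded ∧ temp_high → network_up]; R7 [temp_high → fan_spinning]. ⇒ new: driver_loaded, network_up, fan_spinning.
[2] R6 [fan_spinning ∧ driver_loaded → bios_posted]. ⇒ new: bios_posted.
[3] R1 [bios_posted ∧ update_required → safe_mode]. ⇒ new: safe_mode.
Derived: fan_spinning (round 1), safe_mode (round 3), network_up (round 1), driver_loaded (round 1). psu_ok never appears in any round.

psu_ok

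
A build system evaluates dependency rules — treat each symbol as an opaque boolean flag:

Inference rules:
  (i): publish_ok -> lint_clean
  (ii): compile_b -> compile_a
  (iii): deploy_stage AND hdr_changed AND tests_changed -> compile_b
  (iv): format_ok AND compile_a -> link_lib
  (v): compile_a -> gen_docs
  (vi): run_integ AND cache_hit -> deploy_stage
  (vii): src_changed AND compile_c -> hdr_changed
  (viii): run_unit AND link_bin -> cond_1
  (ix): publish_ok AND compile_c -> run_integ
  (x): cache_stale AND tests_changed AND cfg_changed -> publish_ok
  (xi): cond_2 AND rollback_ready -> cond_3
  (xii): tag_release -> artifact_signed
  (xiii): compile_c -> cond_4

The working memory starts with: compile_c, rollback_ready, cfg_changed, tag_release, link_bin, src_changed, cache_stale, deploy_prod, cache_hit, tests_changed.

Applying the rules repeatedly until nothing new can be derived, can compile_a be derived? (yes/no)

Round 1: (vii) [src_changed AND compile_c -> hdr_changed]; (x) [cache_stale AND tests_changed AND cfg_changed -> publish_ok]; (xii) [tag_release -> artifact_signed]; (xiii) [compile_c -> cond_4]. New: hdr_changed, publish_ok, artifact_signed, cond_4.
Round 2: (i) [publish_ok -> lint_clean]; (ix) [publish_ok AND compile_c -> run_integ]. New: lint_clean, run_integ.
Round 3: (vi) [run_integ AND cache_hit -> deploy_stage]. New: deploy_stage.
Round 4: (iii) [deploy_stage AND hdr_changed AND tests_changed -> compile_b]. New: compile_b.
Round 5: (ii) [compile_b -> compile_a]. New: compile_a.
Round 6: (v) [compile_a -> gen_docs]. New: gen_docs.
compile_a appears in round 5, so it is derivable.

yes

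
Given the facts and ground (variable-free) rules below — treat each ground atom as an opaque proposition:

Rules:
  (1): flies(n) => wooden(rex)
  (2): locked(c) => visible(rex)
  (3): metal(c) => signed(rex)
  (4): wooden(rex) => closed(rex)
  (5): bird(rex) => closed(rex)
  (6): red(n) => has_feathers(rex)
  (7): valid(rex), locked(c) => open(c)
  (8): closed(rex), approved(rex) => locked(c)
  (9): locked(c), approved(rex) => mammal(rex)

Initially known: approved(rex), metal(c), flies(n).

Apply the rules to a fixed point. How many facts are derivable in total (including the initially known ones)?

9

[1] (1) [flies(n) => wooden(rex)]; (3) [metal(c) => signed(rex)]. ⇒ new: wooden(rex), signed(rex).
[2] (4) [wooden(rex) => closed(rex)]. ⇒ new: closed(rex).
[3] (8) [closed(rex), approved(rex) => locked(c)]. ⇒ new: locked(c).
[4] (2) [locked(c) => visible(rex)]; (9) [locked(c), approved(rex) => mammal(rex)]. ⇒ new: visible(rex), mammal(rex).
Closure: {approved(rex), closed(rex), flies(n), locked(c), mammal(rex), metal(c), signed(rex), visible(rex), wooden(rex)} — 9 facts.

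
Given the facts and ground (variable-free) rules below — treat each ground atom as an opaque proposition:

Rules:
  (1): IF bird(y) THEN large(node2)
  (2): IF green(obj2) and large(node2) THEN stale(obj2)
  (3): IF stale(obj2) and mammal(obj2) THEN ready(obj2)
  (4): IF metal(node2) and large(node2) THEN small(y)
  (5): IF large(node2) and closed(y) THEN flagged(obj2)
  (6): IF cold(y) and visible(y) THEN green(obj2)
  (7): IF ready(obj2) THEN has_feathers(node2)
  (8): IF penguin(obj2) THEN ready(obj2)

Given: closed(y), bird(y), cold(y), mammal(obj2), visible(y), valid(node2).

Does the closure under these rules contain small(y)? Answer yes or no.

no

Round 1: (1) [IF bird(y) THEN large(node2)]; (6) [IF cold(y) and visible(y) THEN green(obj2)]. Adds large(node2), green(obj2).
Round 2: (2) [IF green(obj2) and large(node2) THEN stale(obj2)]; (5) [IF large(node2) and closed(y) THEN flagged(obj2)]. Adds stale(obj2), flagged(obj2).
Round 3: (3) [IF stale(obj2) and mammal(obj2) THEN ready(obj2)]. Adds ready(obj2).
Round 4: (7) [IF ready(obj2) THEN has_feathers(node2)]. Adds has_feathers(node2).
Fixed point reached. small(y) is concluded only by (4); (4) needs metal(node2) (never derived).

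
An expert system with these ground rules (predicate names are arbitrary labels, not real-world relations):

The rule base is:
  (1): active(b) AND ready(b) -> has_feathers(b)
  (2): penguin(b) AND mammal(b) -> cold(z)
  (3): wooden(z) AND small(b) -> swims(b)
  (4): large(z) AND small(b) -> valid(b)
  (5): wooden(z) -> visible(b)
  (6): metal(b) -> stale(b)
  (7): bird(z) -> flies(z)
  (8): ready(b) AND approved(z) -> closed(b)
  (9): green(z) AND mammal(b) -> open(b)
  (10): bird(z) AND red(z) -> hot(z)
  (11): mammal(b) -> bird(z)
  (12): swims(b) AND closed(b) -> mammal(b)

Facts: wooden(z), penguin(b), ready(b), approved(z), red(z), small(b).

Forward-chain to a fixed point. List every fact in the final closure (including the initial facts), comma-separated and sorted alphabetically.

[1] (3) [wooden(z) AND small(b) -> swims(b)]; (5) [wooden(z) -> visible(b)]; (8) [ready(b) AND approved(z) -> closed(b)]. ⇒ new: swims(b), visible(b), closed(b).
[2] (12) [swims(b) AND closed(b) -> mammal(b)]. ⇒ new: mammal(b).
[3] (2) [penguin(b) AND mammal(b) -> cold(z)]; (11) [mammal(b) -> bird(z)]. ⇒ new: cold(z), bird(z).
[4] (7) [bird(z) -> flies(z)]; (10) [bird(z) AND red(z) -> hot(z)]. ⇒ new: flies(z), hot(z).

approved(z), bird(z), closed(b), cold(z), flies(z), hot(z), mammal(b), penguin(b), ready(b), red(z), small(b), swims(b), visible(b), wooden(z)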